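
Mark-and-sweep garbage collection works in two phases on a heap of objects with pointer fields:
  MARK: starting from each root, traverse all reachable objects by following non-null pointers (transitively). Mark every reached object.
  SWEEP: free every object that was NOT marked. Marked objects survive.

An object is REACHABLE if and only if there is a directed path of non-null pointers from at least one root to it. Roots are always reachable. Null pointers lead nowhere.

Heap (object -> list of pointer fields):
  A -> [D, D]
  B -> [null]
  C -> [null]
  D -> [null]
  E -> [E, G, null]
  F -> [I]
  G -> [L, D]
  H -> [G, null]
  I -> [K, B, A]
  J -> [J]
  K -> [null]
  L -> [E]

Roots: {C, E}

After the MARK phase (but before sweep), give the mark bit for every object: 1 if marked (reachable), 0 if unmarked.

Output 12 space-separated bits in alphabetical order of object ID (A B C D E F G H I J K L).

Roots: C E
Mark C: refs=null, marked=C
Mark E: refs=E G null, marked=C E
Mark G: refs=L D, marked=C E G
Mark L: refs=E, marked=C E G L
Mark D: refs=null, marked=C D E G L
Unmarked (collected): A B F H I J K

Answer: 0 0 1 1 1 0 1 0 0 0 0 1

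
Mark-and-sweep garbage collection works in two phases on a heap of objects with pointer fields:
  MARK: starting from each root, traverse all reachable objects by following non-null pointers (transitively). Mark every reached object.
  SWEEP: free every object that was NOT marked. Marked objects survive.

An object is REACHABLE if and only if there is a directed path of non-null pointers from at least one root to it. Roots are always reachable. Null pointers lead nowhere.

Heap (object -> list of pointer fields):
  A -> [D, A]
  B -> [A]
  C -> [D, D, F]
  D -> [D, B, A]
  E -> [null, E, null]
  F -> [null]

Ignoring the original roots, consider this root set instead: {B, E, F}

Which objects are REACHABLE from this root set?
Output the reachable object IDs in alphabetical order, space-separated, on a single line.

Roots: B E F
Mark B: refs=A, marked=B
Mark E: refs=null E null, marked=B E
Mark F: refs=null, marked=B E F
Mark A: refs=D A, marked=A B E F
Mark D: refs=D B A, marked=A B D E F
Unmarked (collected): C

Answer: A B D E F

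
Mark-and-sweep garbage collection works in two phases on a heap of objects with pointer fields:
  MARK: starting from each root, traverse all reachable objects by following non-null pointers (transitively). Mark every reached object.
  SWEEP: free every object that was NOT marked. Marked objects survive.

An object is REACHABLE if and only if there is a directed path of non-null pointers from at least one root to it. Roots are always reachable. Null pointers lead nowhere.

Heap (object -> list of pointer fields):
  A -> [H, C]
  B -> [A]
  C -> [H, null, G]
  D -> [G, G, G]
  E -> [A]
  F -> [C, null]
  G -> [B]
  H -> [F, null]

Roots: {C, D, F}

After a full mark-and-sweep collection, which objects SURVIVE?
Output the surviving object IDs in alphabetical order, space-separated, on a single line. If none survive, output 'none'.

Roots: C D F
Mark C: refs=H null G, marked=C
Mark D: refs=G G G, marked=C D
Mark F: refs=C null, marked=C D F
Mark H: refs=F null, marked=C D F H
Mark G: refs=B, marked=C D F G H
Mark B: refs=A, marked=B C D F G H
Mark A: refs=H C, marked=A B C D F G H
Unmarked (collected): E

Answer: A B C D F G H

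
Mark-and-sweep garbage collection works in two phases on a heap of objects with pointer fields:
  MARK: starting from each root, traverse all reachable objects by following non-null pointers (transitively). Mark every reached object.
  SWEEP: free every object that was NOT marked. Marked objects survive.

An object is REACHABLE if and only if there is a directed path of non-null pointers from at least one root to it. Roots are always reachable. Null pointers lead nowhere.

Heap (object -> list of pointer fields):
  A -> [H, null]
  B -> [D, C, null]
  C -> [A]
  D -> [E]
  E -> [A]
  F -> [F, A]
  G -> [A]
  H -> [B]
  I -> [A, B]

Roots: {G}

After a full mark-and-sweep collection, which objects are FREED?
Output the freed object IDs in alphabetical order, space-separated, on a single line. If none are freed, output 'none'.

Answer: F I

Derivation:
Roots: G
Mark G: refs=A, marked=G
Mark A: refs=H null, marked=A G
Mark H: refs=B, marked=A G H
Mark B: refs=D C null, marked=A B G H
Mark D: refs=E, marked=A B D G H
Mark C: refs=A, marked=A B C D G H
Mark E: refs=A, marked=A B C D E G H
Unmarked (collected): F I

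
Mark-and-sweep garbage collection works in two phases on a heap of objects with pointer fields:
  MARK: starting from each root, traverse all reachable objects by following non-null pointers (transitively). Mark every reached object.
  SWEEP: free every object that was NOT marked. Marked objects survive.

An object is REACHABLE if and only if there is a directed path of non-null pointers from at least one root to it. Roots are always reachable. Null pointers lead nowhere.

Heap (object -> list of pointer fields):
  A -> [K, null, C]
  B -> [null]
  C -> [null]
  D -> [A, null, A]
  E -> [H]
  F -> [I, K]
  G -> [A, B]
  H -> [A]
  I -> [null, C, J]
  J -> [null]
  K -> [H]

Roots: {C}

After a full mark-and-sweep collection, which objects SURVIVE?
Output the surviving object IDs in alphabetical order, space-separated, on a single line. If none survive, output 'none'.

Answer: C

Derivation:
Roots: C
Mark C: refs=null, marked=C
Unmarked (collected): A B D E F G H I J K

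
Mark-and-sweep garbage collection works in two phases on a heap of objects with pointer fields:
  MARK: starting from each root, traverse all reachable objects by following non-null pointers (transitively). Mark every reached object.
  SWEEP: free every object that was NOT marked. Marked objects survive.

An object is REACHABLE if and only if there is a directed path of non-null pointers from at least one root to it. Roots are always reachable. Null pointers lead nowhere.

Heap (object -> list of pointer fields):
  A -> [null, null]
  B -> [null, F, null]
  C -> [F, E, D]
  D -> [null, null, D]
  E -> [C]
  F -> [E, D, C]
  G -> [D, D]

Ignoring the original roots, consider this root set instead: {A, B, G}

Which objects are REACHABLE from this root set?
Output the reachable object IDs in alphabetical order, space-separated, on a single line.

Roots: A B G
Mark A: refs=null null, marked=A
Mark B: refs=null F null, marked=A B
Mark G: refs=D D, marked=A B G
Mark F: refs=E D C, marked=A B F G
Mark D: refs=null null D, marked=A B D F G
Mark E: refs=C, marked=A B D E F G
Mark C: refs=F E D, marked=A B C D E F G
Unmarked (collected): (none)

Answer: A B C D E F G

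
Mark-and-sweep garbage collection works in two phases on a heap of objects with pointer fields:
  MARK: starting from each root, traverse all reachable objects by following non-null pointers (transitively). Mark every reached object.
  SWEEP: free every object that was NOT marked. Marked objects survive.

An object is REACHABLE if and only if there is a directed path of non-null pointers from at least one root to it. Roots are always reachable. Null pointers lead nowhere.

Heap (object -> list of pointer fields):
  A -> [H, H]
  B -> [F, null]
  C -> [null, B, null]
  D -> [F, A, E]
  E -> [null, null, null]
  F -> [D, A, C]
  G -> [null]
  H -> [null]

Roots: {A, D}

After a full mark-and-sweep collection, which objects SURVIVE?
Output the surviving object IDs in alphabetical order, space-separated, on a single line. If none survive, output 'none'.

Roots: A D
Mark A: refs=H H, marked=A
Mark D: refs=F A E, marked=A D
Mark H: refs=null, marked=A D H
Mark F: refs=D A C, marked=A D F H
Mark E: refs=null null null, marked=A D E F H
Mark C: refs=null B null, marked=A C D E F H
Mark B: refs=F null, marked=A B C D E F H
Unmarked (collected): G

Answer: A B C D E F H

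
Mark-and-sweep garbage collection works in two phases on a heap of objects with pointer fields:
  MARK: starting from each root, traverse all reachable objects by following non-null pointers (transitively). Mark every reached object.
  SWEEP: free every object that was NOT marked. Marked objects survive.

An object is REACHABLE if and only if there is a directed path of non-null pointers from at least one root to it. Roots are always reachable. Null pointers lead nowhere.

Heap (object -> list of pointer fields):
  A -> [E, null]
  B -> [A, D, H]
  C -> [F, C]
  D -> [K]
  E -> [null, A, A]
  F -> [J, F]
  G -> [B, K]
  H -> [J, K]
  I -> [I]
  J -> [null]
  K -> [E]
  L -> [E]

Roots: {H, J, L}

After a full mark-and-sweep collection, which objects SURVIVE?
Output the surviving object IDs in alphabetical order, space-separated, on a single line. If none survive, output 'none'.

Answer: A E H J K L

Derivation:
Roots: H J L
Mark H: refs=J K, marked=H
Mark J: refs=null, marked=H J
Mark L: refs=E, marked=H J L
Mark K: refs=E, marked=H J K L
Mark E: refs=null A A, marked=E H J K L
Mark A: refs=E null, marked=A E H J K L
Unmarked (collected): B C D F G I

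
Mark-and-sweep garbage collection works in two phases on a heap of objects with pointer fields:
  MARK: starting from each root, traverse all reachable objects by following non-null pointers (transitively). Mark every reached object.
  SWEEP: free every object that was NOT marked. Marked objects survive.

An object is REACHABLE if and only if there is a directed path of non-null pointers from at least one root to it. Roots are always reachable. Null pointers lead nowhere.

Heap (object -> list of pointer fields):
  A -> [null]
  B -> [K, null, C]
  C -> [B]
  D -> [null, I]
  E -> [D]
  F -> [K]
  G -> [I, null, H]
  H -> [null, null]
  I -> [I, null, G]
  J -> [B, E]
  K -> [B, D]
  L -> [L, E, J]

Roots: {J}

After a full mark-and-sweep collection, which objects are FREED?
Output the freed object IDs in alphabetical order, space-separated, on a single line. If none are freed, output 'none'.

Roots: J
Mark J: refs=B E, marked=J
Mark B: refs=K null C, marked=B J
Mark E: refs=D, marked=B E J
Mark K: refs=B D, marked=B E J K
Mark C: refs=B, marked=B C E J K
Mark D: refs=null I, marked=B C D E J K
Mark I: refs=I null G, marked=B C D E I J K
Mark G: refs=I null H, marked=B C D E G I J K
Mark H: refs=null null, marked=B C D E G H I J K
Unmarked (collected): A F L

Answer: A F L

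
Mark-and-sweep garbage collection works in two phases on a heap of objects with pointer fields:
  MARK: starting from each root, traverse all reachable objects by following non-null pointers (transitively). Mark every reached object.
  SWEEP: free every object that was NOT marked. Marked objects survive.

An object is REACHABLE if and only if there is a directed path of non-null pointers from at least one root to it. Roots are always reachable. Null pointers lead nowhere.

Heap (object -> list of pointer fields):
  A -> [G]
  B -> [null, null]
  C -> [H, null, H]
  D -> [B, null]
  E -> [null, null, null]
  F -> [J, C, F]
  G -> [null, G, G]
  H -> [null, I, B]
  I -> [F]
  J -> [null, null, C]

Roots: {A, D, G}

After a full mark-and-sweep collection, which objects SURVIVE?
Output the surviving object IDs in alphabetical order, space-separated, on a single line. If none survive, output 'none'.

Roots: A D G
Mark A: refs=G, marked=A
Mark D: refs=B null, marked=A D
Mark G: refs=null G G, marked=A D G
Mark B: refs=null null, marked=A B D G
Unmarked (collected): C E F H I J

Answer: A B D G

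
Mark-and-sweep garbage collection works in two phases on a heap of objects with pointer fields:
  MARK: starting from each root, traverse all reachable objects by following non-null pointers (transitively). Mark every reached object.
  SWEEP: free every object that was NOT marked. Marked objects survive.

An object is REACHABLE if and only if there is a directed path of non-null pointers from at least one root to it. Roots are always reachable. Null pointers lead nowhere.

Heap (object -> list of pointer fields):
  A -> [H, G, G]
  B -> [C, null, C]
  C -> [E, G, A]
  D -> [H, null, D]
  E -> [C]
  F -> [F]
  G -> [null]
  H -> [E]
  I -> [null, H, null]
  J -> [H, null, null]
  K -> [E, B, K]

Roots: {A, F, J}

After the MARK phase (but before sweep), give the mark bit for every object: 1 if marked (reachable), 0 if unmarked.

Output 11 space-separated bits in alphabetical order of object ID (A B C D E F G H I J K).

Answer: 1 0 1 0 1 1 1 1 0 1 0

Derivation:
Roots: A F J
Mark A: refs=H G G, marked=A
Mark F: refs=F, marked=A F
Mark J: refs=H null null, marked=A F J
Mark H: refs=E, marked=A F H J
Mark G: refs=null, marked=A F G H J
Mark E: refs=C, marked=A E F G H J
Mark C: refs=E G A, marked=A C E F G H J
Unmarked (collected): B D I K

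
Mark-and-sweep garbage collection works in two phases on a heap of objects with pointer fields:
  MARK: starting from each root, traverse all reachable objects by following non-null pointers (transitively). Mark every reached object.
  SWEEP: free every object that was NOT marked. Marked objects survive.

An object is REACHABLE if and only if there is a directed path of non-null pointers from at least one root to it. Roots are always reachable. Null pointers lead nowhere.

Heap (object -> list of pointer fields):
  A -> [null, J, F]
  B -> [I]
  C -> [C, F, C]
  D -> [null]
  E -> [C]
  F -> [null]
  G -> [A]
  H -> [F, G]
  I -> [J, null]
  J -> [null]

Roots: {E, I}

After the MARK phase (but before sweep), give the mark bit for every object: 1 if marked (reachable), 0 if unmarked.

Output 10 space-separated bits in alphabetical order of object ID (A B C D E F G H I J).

Answer: 0 0 1 0 1 1 0 0 1 1

Derivation:
Roots: E I
Mark E: refs=C, marked=E
Mark I: refs=J null, marked=E I
Mark C: refs=C F C, marked=C E I
Mark J: refs=null, marked=C E I J
Mark F: refs=null, marked=C E F I J
Unmarked (collected): A B D G H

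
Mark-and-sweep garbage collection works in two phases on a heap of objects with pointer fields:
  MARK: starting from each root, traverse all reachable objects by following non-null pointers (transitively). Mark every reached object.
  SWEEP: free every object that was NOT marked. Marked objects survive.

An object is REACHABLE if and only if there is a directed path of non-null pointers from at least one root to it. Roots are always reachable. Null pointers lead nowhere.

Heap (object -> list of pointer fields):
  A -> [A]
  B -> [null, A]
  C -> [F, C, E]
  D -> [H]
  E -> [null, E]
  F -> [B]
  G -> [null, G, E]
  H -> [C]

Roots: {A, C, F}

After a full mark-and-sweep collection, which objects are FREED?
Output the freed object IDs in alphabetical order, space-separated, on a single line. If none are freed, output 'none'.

Answer: D G H

Derivation:
Roots: A C F
Mark A: refs=A, marked=A
Mark C: refs=F C E, marked=A C
Mark F: refs=B, marked=A C F
Mark E: refs=null E, marked=A C E F
Mark B: refs=null A, marked=A B C E F
Unmarked (collected): D G H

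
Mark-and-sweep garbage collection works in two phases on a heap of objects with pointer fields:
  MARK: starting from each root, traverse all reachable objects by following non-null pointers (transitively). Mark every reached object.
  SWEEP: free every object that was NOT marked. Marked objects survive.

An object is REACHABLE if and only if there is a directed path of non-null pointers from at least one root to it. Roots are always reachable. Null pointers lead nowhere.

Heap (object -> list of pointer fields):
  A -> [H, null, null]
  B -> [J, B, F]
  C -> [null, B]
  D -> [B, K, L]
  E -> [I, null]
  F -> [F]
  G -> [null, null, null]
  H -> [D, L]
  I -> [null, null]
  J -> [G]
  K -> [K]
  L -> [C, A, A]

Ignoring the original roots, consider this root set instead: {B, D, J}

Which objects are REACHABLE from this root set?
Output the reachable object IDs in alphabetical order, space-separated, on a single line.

Roots: B D J
Mark B: refs=J B F, marked=B
Mark D: refs=B K L, marked=B D
Mark J: refs=G, marked=B D J
Mark F: refs=F, marked=B D F J
Mark K: refs=K, marked=B D F J K
Mark L: refs=C A A, marked=B D F J K L
Mark G: refs=null null null, marked=B D F G J K L
Mark C: refs=null B, marked=B C D F G J K L
Mark A: refs=H null null, marked=A B C D F G J K L
Mark H: refs=D L, marked=A B C D F G H J K L
Unmarked (collected): E I

Answer: A B C D F G H J K L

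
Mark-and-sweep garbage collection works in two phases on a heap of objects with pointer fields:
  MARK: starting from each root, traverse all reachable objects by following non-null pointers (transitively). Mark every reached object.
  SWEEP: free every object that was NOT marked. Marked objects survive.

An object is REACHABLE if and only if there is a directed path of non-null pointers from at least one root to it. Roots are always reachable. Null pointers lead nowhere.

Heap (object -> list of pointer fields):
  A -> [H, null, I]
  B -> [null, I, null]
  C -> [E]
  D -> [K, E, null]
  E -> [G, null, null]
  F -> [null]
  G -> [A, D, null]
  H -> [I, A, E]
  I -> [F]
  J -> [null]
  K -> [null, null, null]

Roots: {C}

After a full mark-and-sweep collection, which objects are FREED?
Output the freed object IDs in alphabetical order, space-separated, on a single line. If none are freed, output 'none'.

Answer: B J

Derivation:
Roots: C
Mark C: refs=E, marked=C
Mark E: refs=G null null, marked=C E
Mark G: refs=A D null, marked=C E G
Mark A: refs=H null I, marked=A C E G
Mark D: refs=K E null, marked=A C D E G
Mark H: refs=I A E, marked=A C D E G H
Mark I: refs=F, marked=A C D E G H I
Mark K: refs=null null null, marked=A C D E G H I K
Mark F: refs=null, marked=A C D E F G H I K
Unmarked (collected): B J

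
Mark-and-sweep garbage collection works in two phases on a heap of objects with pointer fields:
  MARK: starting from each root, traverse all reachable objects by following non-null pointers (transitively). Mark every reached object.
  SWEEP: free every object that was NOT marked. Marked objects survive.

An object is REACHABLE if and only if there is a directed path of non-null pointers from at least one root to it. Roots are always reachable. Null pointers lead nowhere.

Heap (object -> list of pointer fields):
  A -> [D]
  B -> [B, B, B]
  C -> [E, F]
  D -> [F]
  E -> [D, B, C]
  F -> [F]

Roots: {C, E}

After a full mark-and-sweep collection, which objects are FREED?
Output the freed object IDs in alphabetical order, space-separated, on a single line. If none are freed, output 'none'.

Roots: C E
Mark C: refs=E F, marked=C
Mark E: refs=D B C, marked=C E
Mark F: refs=F, marked=C E F
Mark D: refs=F, marked=C D E F
Mark B: refs=B B B, marked=B C D E F
Unmarked (collected): A

Answer: A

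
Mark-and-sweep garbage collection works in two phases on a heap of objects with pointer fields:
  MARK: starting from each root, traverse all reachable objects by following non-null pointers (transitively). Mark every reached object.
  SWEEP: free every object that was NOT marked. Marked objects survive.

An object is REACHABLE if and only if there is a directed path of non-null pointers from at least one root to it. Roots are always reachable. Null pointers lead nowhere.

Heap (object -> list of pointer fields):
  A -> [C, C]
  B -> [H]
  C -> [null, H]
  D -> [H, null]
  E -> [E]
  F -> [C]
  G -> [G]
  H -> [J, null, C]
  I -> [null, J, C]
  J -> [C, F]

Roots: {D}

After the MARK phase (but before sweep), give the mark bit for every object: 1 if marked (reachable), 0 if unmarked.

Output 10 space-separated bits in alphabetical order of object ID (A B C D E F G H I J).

Answer: 0 0 1 1 0 1 0 1 0 1

Derivation:
Roots: D
Mark D: refs=H null, marked=D
Mark H: refs=J null C, marked=D H
Mark J: refs=C F, marked=D H J
Mark C: refs=null H, marked=C D H J
Mark F: refs=C, marked=C D F H J
Unmarked (collected): A B E G I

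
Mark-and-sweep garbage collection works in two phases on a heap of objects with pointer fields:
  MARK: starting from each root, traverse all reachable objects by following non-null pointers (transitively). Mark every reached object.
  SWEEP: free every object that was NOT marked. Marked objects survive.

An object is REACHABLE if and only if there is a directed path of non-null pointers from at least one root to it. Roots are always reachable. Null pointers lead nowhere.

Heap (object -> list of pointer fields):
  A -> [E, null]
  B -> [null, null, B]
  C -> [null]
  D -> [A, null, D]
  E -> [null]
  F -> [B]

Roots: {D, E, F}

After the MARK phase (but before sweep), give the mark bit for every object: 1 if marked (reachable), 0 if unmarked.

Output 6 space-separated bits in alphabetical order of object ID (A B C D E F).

Answer: 1 1 0 1 1 1

Derivation:
Roots: D E F
Mark D: refs=A null D, marked=D
Mark E: refs=null, marked=D E
Mark F: refs=B, marked=D E F
Mark A: refs=E null, marked=A D E F
Mark B: refs=null null B, marked=A B D E F
Unmarked (collected): C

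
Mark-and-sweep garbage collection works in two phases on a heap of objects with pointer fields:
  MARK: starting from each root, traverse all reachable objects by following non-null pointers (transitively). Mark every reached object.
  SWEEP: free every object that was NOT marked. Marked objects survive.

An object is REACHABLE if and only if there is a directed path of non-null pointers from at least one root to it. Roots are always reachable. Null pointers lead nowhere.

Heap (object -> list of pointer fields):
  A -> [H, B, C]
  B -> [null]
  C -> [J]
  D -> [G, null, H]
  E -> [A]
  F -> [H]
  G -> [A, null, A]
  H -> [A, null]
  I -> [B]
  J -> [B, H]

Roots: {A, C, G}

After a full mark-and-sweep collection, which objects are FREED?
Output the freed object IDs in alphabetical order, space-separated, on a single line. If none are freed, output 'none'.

Answer: D E F I

Derivation:
Roots: A C G
Mark A: refs=H B C, marked=A
Mark C: refs=J, marked=A C
Mark G: refs=A null A, marked=A C G
Mark H: refs=A null, marked=A C G H
Mark B: refs=null, marked=A B C G H
Mark J: refs=B H, marked=A B C G H J
Unmarked (collected): D E F I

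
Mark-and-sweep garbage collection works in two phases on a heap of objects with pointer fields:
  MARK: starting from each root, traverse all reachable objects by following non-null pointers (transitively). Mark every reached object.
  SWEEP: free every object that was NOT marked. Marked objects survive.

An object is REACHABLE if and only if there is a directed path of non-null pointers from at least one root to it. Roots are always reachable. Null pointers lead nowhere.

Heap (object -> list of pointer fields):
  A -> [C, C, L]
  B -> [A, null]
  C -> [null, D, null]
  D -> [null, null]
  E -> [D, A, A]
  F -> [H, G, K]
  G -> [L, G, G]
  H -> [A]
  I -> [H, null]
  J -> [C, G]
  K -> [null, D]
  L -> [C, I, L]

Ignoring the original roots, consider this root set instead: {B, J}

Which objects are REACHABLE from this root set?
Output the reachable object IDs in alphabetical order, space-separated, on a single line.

Roots: B J
Mark B: refs=A null, marked=B
Mark J: refs=C G, marked=B J
Mark A: refs=C C L, marked=A B J
Mark C: refs=null D null, marked=A B C J
Mark G: refs=L G G, marked=A B C G J
Mark L: refs=C I L, marked=A B C G J L
Mark D: refs=null null, marked=A B C D G J L
Mark I: refs=H null, marked=A B C D G I J L
Mark H: refs=A, marked=A B C D G H I J L
Unmarked (collected): E F K

Answer: A B C D G H I J L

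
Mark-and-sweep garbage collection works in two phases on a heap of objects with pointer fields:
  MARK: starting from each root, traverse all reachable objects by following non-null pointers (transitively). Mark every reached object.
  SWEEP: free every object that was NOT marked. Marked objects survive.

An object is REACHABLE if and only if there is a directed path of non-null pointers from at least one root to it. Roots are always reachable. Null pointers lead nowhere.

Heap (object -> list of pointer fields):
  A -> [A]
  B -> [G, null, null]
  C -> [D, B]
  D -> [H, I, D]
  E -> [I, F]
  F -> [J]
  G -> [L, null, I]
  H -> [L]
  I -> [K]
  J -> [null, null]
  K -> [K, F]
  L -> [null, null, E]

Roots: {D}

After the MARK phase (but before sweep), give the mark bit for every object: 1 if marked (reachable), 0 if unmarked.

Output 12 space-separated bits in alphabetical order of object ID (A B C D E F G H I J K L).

Answer: 0 0 0 1 1 1 0 1 1 1 1 1

Derivation:
Roots: D
Mark D: refs=H I D, marked=D
Mark H: refs=L, marked=D H
Mark I: refs=K, marked=D H I
Mark L: refs=null null E, marked=D H I L
Mark K: refs=K F, marked=D H I K L
Mark E: refs=I F, marked=D E H I K L
Mark F: refs=J, marked=D E F H I K L
Mark J: refs=null null, marked=D E F H I J K L
Unmarked (collected): A B C G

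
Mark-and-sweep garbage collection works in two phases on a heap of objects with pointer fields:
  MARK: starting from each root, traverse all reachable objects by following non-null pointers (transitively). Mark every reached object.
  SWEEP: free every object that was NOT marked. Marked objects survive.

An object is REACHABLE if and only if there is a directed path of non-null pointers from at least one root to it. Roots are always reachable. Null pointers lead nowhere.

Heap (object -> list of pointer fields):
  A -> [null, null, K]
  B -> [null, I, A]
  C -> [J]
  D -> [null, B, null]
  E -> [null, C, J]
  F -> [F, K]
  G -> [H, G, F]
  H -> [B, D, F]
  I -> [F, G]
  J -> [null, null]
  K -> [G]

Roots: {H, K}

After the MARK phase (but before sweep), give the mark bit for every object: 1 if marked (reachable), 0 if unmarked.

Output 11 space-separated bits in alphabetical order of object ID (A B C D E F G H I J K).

Answer: 1 1 0 1 0 1 1 1 1 0 1

Derivation:
Roots: H K
Mark H: refs=B D F, marked=H
Mark K: refs=G, marked=H K
Mark B: refs=null I A, marked=B H K
Mark D: refs=null B null, marked=B D H K
Mark F: refs=F K, marked=B D F H K
Mark G: refs=H G F, marked=B D F G H K
Mark I: refs=F G, marked=B D F G H I K
Mark A: refs=null null K, marked=A B D F G H I K
Unmarked (collected): C E J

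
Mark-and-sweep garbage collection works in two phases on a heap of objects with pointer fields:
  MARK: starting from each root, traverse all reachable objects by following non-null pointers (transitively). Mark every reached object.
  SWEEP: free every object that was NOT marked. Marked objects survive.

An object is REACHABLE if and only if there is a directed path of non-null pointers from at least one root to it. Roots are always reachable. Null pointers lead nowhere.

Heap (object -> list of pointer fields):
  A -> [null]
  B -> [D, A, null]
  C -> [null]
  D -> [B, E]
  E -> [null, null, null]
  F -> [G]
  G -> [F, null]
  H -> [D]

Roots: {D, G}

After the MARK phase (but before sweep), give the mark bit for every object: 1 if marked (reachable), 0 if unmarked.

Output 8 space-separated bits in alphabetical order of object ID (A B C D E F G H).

Roots: D G
Mark D: refs=B E, marked=D
Mark G: refs=F null, marked=D G
Mark B: refs=D A null, marked=B D G
Mark E: refs=null null null, marked=B D E G
Mark F: refs=G, marked=B D E F G
Mark A: refs=null, marked=A B D E F G
Unmarked (collected): C H

Answer: 1 1 0 1 1 1 1 0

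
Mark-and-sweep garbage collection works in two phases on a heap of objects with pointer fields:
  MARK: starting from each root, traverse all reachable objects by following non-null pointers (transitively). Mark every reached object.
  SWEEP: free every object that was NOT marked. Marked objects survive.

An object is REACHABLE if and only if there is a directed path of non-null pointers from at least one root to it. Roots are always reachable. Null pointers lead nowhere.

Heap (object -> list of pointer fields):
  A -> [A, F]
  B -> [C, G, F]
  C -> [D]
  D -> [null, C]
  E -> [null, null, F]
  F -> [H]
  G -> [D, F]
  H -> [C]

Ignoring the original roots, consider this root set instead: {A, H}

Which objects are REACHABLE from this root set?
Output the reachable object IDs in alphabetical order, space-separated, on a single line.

Answer: A C D F H

Derivation:
Roots: A H
Mark A: refs=A F, marked=A
Mark H: refs=C, marked=A H
Mark F: refs=H, marked=A F H
Mark C: refs=D, marked=A C F H
Mark D: refs=null C, marked=A C D F H
Unmarked (collected): B E G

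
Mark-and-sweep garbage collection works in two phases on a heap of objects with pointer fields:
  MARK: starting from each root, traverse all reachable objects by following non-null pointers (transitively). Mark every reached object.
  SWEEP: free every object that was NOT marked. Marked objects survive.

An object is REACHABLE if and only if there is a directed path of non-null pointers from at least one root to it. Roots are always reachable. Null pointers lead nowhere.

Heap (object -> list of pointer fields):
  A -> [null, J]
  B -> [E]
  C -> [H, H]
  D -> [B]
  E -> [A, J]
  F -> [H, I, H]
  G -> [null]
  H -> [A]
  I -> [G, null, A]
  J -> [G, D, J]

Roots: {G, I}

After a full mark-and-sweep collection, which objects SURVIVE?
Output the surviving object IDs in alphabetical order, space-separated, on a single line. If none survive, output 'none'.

Roots: G I
Mark G: refs=null, marked=G
Mark I: refs=G null A, marked=G I
Mark A: refs=null J, marked=A G I
Mark J: refs=G D J, marked=A G I J
Mark D: refs=B, marked=A D G I J
Mark B: refs=E, marked=A B D G I J
Mark E: refs=A J, marked=A B D E G I J
Unmarked (collected): C F H

Answer: A B D E G I J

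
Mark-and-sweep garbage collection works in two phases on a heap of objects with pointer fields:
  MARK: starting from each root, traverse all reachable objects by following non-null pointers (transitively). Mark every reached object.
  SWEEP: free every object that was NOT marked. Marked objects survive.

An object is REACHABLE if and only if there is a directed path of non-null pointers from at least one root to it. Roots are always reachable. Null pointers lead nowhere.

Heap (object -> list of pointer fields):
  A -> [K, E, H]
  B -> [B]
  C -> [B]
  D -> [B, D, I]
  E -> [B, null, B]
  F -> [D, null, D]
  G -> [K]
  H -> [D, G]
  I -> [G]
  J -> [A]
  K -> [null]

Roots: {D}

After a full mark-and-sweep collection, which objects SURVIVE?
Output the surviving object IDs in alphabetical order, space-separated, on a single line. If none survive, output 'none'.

Roots: D
Mark D: refs=B D I, marked=D
Mark B: refs=B, marked=B D
Mark I: refs=G, marked=B D I
Mark G: refs=K, marked=B D G I
Mark K: refs=null, marked=B D G I K
Unmarked (collected): A C E F H J

Answer: B D G I K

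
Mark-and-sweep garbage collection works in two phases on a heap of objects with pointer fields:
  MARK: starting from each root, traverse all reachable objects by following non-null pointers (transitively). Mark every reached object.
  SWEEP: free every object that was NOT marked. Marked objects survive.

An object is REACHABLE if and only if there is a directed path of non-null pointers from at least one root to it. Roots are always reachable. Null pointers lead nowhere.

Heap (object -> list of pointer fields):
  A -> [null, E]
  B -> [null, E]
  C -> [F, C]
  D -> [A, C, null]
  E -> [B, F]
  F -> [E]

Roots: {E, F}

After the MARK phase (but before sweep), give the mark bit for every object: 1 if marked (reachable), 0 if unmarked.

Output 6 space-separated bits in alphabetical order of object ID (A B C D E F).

Answer: 0 1 0 0 1 1

Derivation:
Roots: E F
Mark E: refs=B F, marked=E
Mark F: refs=E, marked=E F
Mark B: refs=null E, marked=B E F
Unmarked (collected): A C D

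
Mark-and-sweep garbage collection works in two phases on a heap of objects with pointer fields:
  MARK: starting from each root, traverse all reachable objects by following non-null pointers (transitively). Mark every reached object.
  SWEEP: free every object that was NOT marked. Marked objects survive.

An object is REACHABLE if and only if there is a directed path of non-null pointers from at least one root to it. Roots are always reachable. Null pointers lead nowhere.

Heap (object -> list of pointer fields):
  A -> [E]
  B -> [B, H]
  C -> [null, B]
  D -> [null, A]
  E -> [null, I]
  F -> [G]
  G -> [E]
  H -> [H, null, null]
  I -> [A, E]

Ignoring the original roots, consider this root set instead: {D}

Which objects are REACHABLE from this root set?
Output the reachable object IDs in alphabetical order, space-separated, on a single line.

Roots: D
Mark D: refs=null A, marked=D
Mark A: refs=E, marked=A D
Mark E: refs=null I, marked=A D E
Mark I: refs=A E, marked=A D E I
Unmarked (collected): B C F G H

Answer: A D E I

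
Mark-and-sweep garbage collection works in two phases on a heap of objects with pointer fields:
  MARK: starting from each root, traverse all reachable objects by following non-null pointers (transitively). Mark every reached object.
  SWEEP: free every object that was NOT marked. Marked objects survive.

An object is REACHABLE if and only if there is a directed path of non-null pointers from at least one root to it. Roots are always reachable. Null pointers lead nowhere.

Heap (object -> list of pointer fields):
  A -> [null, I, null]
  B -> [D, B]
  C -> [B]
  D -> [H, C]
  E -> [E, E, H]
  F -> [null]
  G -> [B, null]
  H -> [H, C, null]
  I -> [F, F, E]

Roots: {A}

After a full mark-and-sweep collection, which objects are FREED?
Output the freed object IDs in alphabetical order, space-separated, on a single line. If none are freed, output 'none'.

Answer: G

Derivation:
Roots: A
Mark A: refs=null I null, marked=A
Mark I: refs=F F E, marked=A I
Mark F: refs=null, marked=A F I
Mark E: refs=E E H, marked=A E F I
Mark H: refs=H C null, marked=A E F H I
Mark C: refs=B, marked=A C E F H I
Mark B: refs=D B, marked=A B C E F H I
Mark D: refs=H C, marked=A B C D E F H I
Unmarked (collected): G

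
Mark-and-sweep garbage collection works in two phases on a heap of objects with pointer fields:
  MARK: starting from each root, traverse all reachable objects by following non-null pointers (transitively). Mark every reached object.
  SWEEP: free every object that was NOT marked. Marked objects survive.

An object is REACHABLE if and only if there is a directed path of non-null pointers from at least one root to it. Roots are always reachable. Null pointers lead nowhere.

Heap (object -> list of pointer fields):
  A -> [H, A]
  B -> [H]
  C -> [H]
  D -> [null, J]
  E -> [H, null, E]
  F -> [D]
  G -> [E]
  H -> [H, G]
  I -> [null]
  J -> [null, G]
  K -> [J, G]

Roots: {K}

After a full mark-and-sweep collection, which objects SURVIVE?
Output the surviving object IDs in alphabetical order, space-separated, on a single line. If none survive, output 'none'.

Roots: K
Mark K: refs=J G, marked=K
Mark J: refs=null G, marked=J K
Mark G: refs=E, marked=G J K
Mark E: refs=H null E, marked=E G J K
Mark H: refs=H G, marked=E G H J K
Unmarked (collected): A B C D F I

Answer: E G H J K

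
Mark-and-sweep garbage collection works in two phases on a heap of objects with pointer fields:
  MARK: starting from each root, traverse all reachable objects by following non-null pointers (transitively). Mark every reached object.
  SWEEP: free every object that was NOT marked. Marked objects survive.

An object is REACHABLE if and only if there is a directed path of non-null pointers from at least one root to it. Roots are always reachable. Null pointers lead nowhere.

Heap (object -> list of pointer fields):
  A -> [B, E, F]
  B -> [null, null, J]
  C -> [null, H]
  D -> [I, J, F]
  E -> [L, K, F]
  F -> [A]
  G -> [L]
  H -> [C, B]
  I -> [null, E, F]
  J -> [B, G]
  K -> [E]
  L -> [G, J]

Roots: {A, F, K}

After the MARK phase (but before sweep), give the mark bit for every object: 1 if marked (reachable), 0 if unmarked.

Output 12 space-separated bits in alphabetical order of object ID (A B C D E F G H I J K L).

Answer: 1 1 0 0 1 1 1 0 0 1 1 1

Derivation:
Roots: A F K
Mark A: refs=B E F, marked=A
Mark F: refs=A, marked=A F
Mark K: refs=E, marked=A F K
Mark B: refs=null null J, marked=A B F K
Mark E: refs=L K F, marked=A B E F K
Mark J: refs=B G, marked=A B E F J K
Mark L: refs=G J, marked=A B E F J K L
Mark G: refs=L, marked=A B E F G J K L
Unmarked (collected): C D H I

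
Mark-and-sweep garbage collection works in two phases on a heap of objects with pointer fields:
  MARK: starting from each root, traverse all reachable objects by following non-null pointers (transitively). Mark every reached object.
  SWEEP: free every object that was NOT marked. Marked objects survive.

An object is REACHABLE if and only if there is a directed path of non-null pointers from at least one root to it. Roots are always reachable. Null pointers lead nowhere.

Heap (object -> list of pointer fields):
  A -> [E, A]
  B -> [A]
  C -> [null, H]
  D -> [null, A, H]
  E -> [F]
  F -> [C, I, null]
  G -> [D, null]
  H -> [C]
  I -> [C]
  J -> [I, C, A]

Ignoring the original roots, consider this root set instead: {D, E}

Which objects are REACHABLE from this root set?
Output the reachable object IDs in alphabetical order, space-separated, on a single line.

Answer: A C D E F H I

Derivation:
Roots: D E
Mark D: refs=null A H, marked=D
Mark E: refs=F, marked=D E
Mark A: refs=E A, marked=A D E
Mark H: refs=C, marked=A D E H
Mark F: refs=C I null, marked=A D E F H
Mark C: refs=null H, marked=A C D E F H
Mark I: refs=C, marked=A C D E F H I
Unmarked (collected): B G J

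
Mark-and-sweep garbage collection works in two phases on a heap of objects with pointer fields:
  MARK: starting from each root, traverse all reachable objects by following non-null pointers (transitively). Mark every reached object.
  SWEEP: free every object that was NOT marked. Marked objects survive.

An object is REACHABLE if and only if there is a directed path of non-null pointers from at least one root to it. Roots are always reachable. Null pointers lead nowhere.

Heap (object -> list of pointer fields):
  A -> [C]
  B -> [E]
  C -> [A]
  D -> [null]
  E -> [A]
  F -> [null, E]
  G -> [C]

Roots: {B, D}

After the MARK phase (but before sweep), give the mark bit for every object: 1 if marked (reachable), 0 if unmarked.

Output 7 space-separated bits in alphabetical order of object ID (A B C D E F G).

Roots: B D
Mark B: refs=E, marked=B
Mark D: refs=null, marked=B D
Mark E: refs=A, marked=B D E
Mark A: refs=C, marked=A B D E
Mark C: refs=A, marked=A B C D E
Unmarked (collected): F G

Answer: 1 1 1 1 1 0 0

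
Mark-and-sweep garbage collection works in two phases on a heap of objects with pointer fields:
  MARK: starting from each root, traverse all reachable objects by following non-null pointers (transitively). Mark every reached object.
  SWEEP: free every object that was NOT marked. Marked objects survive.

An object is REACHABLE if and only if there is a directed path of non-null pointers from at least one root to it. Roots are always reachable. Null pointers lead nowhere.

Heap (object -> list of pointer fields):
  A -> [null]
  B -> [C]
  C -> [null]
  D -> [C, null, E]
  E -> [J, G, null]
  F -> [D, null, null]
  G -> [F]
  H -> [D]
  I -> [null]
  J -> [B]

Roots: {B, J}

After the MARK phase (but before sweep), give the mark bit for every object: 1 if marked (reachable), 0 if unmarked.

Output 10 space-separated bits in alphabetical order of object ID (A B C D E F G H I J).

Roots: B J
Mark B: refs=C, marked=B
Mark J: refs=B, marked=B J
Mark C: refs=null, marked=B C J
Unmarked (collected): A D E F G H I

Answer: 0 1 1 0 0 0 0 0 0 1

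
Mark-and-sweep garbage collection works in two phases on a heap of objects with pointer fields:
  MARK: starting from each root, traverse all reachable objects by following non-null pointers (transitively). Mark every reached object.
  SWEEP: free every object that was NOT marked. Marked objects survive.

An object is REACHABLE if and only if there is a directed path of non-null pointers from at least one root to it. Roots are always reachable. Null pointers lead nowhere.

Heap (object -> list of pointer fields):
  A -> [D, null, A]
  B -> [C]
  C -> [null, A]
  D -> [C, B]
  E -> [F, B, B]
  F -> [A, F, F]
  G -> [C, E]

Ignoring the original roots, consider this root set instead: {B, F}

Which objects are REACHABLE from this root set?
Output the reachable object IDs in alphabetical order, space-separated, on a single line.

Answer: A B C D F

Derivation:
Roots: B F
Mark B: refs=C, marked=B
Mark F: refs=A F F, marked=B F
Mark C: refs=null A, marked=B C F
Mark A: refs=D null A, marked=A B C F
Mark D: refs=C B, marked=A B C D F
Unmarked (collected): E G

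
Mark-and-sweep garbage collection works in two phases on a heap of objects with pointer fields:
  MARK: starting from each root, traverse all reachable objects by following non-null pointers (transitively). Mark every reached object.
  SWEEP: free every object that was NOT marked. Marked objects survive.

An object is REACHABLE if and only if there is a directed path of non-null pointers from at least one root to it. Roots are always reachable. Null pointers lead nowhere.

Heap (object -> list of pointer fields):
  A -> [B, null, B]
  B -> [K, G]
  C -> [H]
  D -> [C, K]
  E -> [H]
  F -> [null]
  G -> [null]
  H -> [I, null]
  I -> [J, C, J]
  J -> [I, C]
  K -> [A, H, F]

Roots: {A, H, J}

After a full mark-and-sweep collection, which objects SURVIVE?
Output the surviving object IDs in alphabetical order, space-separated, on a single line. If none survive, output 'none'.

Answer: A B C F G H I J K

Derivation:
Roots: A H J
Mark A: refs=B null B, marked=A
Mark H: refs=I null, marked=A H
Mark J: refs=I C, marked=A H J
Mark B: refs=K G, marked=A B H J
Mark I: refs=J C J, marked=A B H I J
Mark C: refs=H, marked=A B C H I J
Mark K: refs=A H F, marked=A B C H I J K
Mark G: refs=null, marked=A B C G H I J K
Mark F: refs=null, marked=A B C F G H I J K
Unmarked (collected): D E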